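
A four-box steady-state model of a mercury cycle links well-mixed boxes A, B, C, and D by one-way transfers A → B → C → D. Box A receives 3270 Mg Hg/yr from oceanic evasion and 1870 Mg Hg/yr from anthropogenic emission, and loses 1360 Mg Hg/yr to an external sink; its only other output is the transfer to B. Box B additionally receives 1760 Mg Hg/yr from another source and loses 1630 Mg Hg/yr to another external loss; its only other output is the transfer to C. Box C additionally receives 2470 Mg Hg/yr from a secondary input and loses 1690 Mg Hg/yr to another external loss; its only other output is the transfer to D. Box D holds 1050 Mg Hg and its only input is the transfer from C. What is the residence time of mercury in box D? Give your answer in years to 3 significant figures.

Box A: F(A→B) = (3270 + 1870) − 1360 = 3780.0 Mg Hg/yr.
Box B: F(B→C) = (3780.0 + 1760) − 1630 = 3910.0 Mg Hg/yr.
Box C: F(C→D) = (3910.0 + 2470) − 1690 = 4690.0 Mg Hg/yr.
Box D throughput = its input = 4690.0 Mg Hg/yr; τ = 1050 / 4690.0 = 0.2239 yr.

0.224 yr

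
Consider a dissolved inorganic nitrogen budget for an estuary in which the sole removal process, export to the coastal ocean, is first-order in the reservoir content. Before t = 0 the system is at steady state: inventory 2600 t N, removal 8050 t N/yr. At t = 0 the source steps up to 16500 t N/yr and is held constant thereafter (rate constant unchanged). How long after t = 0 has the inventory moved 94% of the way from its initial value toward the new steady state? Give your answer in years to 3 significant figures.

τ = M₀/F₀ = 2600/8050 = 0.3230 yr.
The remaining gap fraction is e^(−t/τ); 94% covered ⇒ e^(−t/τ) = 0.0600.
t = −τ ln(0.0600) = 0.3230 × 2.813 = 0.9087 yr.

0.909 yr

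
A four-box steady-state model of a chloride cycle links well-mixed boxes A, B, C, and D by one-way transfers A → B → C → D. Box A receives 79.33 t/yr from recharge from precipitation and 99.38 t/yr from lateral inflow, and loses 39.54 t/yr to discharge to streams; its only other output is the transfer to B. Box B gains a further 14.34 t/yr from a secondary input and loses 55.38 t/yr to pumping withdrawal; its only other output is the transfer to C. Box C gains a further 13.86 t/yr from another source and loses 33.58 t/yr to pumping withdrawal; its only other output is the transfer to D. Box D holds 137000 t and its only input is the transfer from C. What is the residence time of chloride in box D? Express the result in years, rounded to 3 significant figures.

1750 yr

Box A: F(A→B) = (79.33 + 99.38) − 39.54 = 139.17 t/yr.
Box B: F(B→C) = (139.17 + 14.34) − 55.38 = 98.130 t/yr.
Box C: F(C→D) = (98.130 + 13.86) − 33.58 = 78.410 t/yr.
Box D throughput = its input = 78.410 t/yr; τ = 137000 / 78.410 = 1747 yr.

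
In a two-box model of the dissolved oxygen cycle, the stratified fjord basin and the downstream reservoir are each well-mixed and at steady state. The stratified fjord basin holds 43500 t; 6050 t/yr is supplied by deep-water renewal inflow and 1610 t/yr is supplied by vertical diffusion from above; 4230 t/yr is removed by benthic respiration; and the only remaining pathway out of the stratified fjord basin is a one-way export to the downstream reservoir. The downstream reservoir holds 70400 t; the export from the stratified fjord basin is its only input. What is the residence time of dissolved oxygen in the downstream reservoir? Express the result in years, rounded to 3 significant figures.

20.5 yr

Balance the stratified fjord basin: ΣF_in = 6050 + 1610 = 7660.0 t/yr.
Export to the downstream reservoir = ΣF_in − (4230) = 3430.0 t/yr.
At steady state the output of the downstream reservoir equals its input, 3430.0 t/yr.
τ = M / F = 70400 / 3430.0 = 20.52 yr.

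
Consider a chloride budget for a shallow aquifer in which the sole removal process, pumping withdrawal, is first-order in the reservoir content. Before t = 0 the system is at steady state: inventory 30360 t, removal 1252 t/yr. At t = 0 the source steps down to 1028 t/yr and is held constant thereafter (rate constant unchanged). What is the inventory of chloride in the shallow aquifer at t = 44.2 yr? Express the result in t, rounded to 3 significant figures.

25800 t

The sink rate constant is k = F₀/M₀ = 1252/30360 = 0.04124 yr⁻¹.
Solving dM/dt = F₁ − kM with M(0) = M₀ gives M(t) = F₁/k + (M₀ − F₁/k)·e^(−kt).
F₁/k = 1028/0.04124 = 24928 t; kt = 0.04124 × 44.2 = 1.823, e^(−kt) = 0.1616.
M(44.2) = 24928 + (30360 − 24928) × 0.1616 = 24928 + 877.7 = 25806 t.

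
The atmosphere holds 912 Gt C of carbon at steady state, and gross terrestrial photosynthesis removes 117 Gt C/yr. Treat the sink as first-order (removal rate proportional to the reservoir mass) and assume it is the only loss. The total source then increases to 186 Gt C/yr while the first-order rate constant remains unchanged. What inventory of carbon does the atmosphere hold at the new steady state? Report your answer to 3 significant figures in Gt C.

Rate constant k = F/M = 117 / 912 = 0.1283 yr⁻¹.
At the new steady state, source = k·M_new ⇒ M_new = 186 / 0.1283 = 1450 Gt C.
(Equivalently M_new = M × F_new/F_old = 912 × 186/117.)

1450 Gt C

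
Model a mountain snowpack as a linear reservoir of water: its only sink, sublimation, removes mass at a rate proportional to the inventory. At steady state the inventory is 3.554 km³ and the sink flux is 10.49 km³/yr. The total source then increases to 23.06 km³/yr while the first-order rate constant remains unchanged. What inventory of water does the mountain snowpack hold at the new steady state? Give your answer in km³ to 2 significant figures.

Rate constant k = F/M = 10.49 / 3.554 = 2.952 yr⁻¹.
At the new steady state, source = k·M_new ⇒ M_new = 23.06 / 2.952 = 7.813 km³.
(Equivalently M_new = M × F_new/F_old = 3.554 × 23.06/10.49.)

7.8 km³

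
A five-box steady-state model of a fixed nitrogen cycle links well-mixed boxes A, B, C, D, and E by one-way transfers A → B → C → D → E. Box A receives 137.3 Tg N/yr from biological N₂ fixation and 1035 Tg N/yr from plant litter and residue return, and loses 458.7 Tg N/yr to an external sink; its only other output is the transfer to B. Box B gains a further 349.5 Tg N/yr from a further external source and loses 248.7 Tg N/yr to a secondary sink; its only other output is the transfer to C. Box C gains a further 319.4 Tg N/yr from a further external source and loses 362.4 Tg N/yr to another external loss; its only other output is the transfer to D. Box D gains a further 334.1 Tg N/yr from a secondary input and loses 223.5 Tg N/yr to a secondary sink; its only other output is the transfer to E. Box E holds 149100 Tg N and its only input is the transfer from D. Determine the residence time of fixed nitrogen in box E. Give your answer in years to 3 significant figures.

Box A: F(A→B) = (137.3 + 1035) − 458.7 = 713.60 Tg N/yr.
Box B: F(B→C) = (713.60 + 349.5) − 248.7 = 814.40 Tg N/yr.
Box C: F(C→D) = (814.40 + 319.4) − 362.4 = 771.40 Tg N/yr.
Box D: F(D→E) = (771.40 + 334.1) − 223.5 = 882.00 Tg N/yr.
Box E throughput = its input = 882.00 Tg N/yr; τ = 149100 / 882.00 = 169.0 yr.

169 yr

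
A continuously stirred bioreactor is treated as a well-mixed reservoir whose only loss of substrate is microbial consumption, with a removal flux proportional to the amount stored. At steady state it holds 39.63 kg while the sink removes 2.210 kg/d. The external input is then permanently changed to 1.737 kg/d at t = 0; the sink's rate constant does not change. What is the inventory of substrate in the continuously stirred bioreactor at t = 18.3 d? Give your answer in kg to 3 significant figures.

τ = M₀/F₀ = 39.63/2.210 = 17.93 d; rate constant k = 1/τ.
New steady state M_∞ = F₁/k = F₁·τ = 1.737 × 17.93 = 31.148 kg.
M(t) = M_∞ + (M₀ − M_∞)·e^(−t/τ); t/τ = 18.3/17.93 = 1.021, so e^(−t/τ) = 0.3604.
M(t) = 31.148 + 8.482 × 0.3604 = 34.205 kg.

34.2 kg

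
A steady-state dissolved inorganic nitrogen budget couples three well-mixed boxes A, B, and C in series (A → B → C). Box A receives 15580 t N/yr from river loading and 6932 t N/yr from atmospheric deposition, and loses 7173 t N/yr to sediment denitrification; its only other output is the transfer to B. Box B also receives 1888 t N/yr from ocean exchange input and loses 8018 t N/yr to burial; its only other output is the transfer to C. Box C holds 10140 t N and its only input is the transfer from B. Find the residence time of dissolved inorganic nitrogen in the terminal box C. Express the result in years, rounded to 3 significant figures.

Box A: F(A→B) = (15580 + 6932) − 7173 = 15339 t N/yr.
Box B: F(B→C) = (15339 + 1888) − 8018 = 9209.0 t N/yr.
Box C throughput = its input = 9209.0 t N/yr; τ = 10140 / 9209.0 = 1.101 yr.

1.10 yr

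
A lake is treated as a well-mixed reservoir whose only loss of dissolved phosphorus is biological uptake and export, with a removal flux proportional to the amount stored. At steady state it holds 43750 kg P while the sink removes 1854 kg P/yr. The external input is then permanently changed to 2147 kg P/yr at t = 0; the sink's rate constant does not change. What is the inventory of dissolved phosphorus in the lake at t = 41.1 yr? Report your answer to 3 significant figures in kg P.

49500 kg P

Residence time τ = M₀/F₀ = 23.60 yr. The eventual steady state is M_∞ = M₀·(F₁/F₀) = 43750 × 2147/1854 = 50664 kg P.
The anomaly ΔM(t) = M(t) − M_∞ decays as ΔM₀·e^(−t/τ) with ΔM₀ = 43750 − 50664 = −6914 kg P.
At t = 41.1 yr, e^(−t/τ) = e^(−1.742) = 0.1752, so ΔM = −1212 kg P and M = 50664 − 1212 = 49453 kg P.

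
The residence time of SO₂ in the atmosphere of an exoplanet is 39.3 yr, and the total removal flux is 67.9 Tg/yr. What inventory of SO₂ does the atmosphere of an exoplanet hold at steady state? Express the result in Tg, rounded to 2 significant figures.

τ = M/F ⇒ M = τ × F = 39.3 × 67.9 = 2668 Tg.

2700 Tg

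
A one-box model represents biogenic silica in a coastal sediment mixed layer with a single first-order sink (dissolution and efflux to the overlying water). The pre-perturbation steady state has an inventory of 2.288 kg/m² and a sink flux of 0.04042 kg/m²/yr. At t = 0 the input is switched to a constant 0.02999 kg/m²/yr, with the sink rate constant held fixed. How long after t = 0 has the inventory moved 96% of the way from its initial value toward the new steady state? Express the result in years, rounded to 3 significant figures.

τ = M₀/F₀ = 2.288/0.04042 = 56.61 yr.
The remaining gap fraction is e^(−t/τ); 96% covered ⇒ e^(−t/τ) = 0.0400.
t = −τ ln(0.0400) = 56.61 × 3.219 = 182.2 yr.

182 yr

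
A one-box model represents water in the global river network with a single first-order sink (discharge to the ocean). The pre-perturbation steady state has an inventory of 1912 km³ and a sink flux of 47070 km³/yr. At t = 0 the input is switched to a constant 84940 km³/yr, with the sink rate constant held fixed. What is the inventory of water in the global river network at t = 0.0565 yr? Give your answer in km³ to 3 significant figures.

Residence time τ = M₀/F₀ = 0.04062 yr. The eventual steady state is M_∞ = M₀·(F₁/F₀) = 1912 × 84940/47070 = 3450.3 km³.
The anomaly ΔM(t) = M(t) − M_∞ decays as ΔM₀·e^(−t/τ) with ΔM₀ = 1912 − 3450.3 = −1538 km³.
At t = 0.0565 yr, e^(−t/τ) = e^(−1.391) = 0.2488, so ΔM = −382.8 km³ and M = 3450.3 − 382.8 = 3067.5 km³.

3070 km³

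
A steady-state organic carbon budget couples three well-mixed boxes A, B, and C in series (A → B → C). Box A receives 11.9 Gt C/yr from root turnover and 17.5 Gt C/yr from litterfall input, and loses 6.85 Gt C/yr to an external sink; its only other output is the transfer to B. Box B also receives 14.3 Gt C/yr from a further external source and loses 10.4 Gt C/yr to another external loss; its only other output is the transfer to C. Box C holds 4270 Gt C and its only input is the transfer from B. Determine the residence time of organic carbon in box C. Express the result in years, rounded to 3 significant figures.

161 yr

Box A: F(A→B) = (11.9 + 17.5) − 6.85 = 22.550 Gt C/yr.
Box B: F(B→C) = (22.550 + 14.3) − 10.4 = 26.450 Gt C/yr.
Box C throughput = its input = 26.450 Gt C/yr; τ = 4270 / 26.450 = 161.4 yr.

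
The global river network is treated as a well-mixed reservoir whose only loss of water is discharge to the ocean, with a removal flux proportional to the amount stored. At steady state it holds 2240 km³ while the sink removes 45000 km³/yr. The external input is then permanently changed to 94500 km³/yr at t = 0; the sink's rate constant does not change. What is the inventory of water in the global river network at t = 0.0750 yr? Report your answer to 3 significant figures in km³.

The sink rate constant is k = F₀/M₀ = 45000/2240 = 20.09 yr⁻¹.
Solving dM/dt = F₁ − kM with M(0) = M₀ gives M(t) = F₁/k + (M₀ − F₁/k)·e^(−kt).
F₁/k = 94500/20.09 = 4704.0 km³; kt = 20.09 × 0.0750 = 1.507, e^(−kt) = 0.2216.
M(0.0750) = 4704.0 + (2240 − 4704.0) × 0.2216 = 4704.0 − 546.1 = 4157.9 km³.

4160 km³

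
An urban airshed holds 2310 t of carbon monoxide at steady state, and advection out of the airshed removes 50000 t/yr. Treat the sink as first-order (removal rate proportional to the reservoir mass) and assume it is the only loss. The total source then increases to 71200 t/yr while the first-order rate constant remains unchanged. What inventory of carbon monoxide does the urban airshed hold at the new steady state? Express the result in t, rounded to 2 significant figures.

Rate constant k = F/M = 50000 / 2310 = 21.65 yr⁻¹.
At the new steady state, source = k·M_new ⇒ M_new = 71200 / 21.65 = 3289 t.
(Equivalently M_new = M × F_new/F_old = 2310 × 71200/50000.)

3300 t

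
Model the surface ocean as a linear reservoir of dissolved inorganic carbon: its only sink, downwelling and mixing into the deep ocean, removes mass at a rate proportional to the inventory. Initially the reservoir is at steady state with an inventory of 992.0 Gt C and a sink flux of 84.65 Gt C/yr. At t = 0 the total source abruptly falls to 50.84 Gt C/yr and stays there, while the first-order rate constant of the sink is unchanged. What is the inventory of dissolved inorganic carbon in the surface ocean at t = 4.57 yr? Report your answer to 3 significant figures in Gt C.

864 Gt C

τ = M₀/F₀ = 992.0/84.65 = 11.72 yr; rate constant k = 1/τ.
New steady state M_∞ = F₁/k = F₁·τ = 50.84 × 11.72 = 595.79 Gt C.
M(t) = M_∞ + (M₀ − M_∞)·e^(−t/τ); t/τ = 4.57/11.72 = 0.3900, so e^(−t/τ) = 0.6771.
M(t) = 595.79 + 396.2 × 0.6771 = 864.05 Gt C.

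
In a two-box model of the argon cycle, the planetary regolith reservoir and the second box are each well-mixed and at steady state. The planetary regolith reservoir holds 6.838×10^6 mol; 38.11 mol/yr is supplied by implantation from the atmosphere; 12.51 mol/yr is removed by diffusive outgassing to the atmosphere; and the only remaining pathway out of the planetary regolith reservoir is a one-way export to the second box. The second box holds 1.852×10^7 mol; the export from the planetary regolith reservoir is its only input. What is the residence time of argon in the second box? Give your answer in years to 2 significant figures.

Balance the planetary regolith reservoir: ΣF_in = 38.110 mol/yr.
Export to the second box = ΣF_in − (12.51) = 25.600 mol/yr.
At steady state the output of the second box equals its input, 25.600 mol/yr.
τ = M / F = 1.852×10^7 / 25.600 = 723400 yr.

720000 yr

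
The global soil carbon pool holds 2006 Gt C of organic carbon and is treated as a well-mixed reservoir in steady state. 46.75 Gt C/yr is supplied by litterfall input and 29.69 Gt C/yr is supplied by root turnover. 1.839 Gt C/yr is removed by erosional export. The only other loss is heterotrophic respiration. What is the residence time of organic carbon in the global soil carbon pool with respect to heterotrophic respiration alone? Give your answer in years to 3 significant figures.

At steady state ΣF_in = ΣF_out.
ΣF_in = 46.75 + 29.69 = 76.440 Gt C/yr.
Heterotrophic respiration flux = ΣF_in − (1.839) = 76.440 − 1.839 = 74.60 Gt C/yr.
τ = M / F = 2006 / 74.60 = 26.89 yr.

26.9 yr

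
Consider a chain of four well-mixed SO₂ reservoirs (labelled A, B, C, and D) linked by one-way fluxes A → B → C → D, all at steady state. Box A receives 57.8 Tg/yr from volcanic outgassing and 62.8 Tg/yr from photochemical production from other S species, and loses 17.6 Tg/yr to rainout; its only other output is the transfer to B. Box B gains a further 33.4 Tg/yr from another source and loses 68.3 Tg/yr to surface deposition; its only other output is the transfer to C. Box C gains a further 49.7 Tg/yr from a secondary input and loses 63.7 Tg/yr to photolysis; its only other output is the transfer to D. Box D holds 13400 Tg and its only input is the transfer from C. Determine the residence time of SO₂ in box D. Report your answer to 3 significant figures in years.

248 yr

Box A: F(A→B) = (57.8 + 62.8) − 17.6 = 103.00 Tg/yr.
Box B: F(B→C) = (103.00 + 33.4) − 68.3 = 68.100 Tg/yr.
Box C: F(C→D) = (68.100 + 49.7) − 63.7 = 54.100 Tg/yr.
Box D throughput = its input = 54.100 Tg/yr; τ = 13400 / 54.100 = 247.7 yr.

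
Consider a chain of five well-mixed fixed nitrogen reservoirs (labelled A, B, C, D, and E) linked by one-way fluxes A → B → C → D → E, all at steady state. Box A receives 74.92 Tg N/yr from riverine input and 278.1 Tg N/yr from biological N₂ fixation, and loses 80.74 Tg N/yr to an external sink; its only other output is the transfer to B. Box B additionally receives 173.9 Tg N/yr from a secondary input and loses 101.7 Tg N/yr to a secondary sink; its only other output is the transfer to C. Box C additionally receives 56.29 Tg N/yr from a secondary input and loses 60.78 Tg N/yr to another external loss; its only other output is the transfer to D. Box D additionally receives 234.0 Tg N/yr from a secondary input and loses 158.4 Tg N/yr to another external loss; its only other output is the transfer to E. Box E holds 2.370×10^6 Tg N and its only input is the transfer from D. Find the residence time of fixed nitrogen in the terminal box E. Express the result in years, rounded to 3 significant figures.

5700 yr

Box A: F(A→B) = (74.92 + 278.1) − 80.74 = 272.28 Tg N/yr.
Box B: F(B→C) = (272.28 + 173.9) − 101.7 = 344.48 Tg N/yr.
Box C: F(C→D) = (344.48 + 56.29) − 60.78 = 339.99 Tg N/yr.
Box D: F(D→E) = (339.99 + 234.0) − 158.4 = 415.59 Tg N/yr.
Box E throughput = its input = 415.59 Tg N/yr; τ = 2.370×10^6 / 415.59 = 5703 yr.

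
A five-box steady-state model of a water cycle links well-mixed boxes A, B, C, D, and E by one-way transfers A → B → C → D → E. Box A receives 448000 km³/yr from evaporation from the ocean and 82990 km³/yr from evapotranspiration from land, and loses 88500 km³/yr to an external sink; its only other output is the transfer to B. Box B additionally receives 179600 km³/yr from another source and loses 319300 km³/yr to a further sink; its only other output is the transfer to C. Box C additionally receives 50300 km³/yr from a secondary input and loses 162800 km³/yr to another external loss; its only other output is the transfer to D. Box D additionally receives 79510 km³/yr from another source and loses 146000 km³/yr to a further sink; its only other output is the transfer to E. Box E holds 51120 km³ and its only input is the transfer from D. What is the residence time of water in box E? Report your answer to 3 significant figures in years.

Box A: F(A→B) = (448000 + 82990) − 88500 = 442490 km³/yr.
Box B: F(B→C) = (442490 + 179600) − 319300 = 302790 km³/yr.
Box C: F(C→D) = (302790 + 50300) − 162800 = 190290 km³/yr.
Box D: F(D→E) = (190290 + 79510) − 146000 = 123800 km³/yr.
Box E throughput = its input = 123800 km³/yr; τ = 51120 / 123800 = 0.4129 yr.

0.413 yr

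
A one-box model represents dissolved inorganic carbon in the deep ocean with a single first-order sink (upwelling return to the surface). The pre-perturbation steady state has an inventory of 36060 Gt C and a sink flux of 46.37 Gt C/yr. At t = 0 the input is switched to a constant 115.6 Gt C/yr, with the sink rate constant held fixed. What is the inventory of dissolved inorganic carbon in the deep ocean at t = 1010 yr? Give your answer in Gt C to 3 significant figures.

Residence time τ = M₀/F₀ = 777.7 yr. The eventual steady state is M_∞ = M₀·(F₁/F₀) = 36060 × 115.6/46.37 = 89897 Gt C.
The anomaly ΔM(t) = M(t) − M_∞ decays as ΔM₀·e^(−t/τ) with ΔM₀ = 36060 − 89897 = −53840 Gt C.
At t = 1010 yr, e^(−t/τ) = e^(−1.299) = 0.2729, so ΔM = −14690 Gt C and M = 89897 − 14690 = 75207 Gt C.

75200 Gt C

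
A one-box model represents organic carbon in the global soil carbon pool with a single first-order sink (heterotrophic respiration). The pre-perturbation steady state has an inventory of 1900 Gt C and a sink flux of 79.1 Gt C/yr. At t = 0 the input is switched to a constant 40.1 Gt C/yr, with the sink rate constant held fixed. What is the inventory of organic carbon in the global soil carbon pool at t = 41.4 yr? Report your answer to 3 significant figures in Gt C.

The sink rate constant is k = F₀/M₀ = 79.1/1900 = 0.04163 yr⁻¹.
Solving dM/dt = F₁ − kM with M(0) = M₀ gives M(t) = F₁/k + (M₀ − F₁/k)·e^(−kt).
F₁/k = 40.1/0.04163 = 963.21 Gt C; kt = 0.04163 × 41.4 = 1.724, e^(−kt) = 0.1784.
M(41.4) = 963.21 + (1900 − 963.21) × 0.1784 = 963.21 + 167.2 = 1130.4 Gt C.

1130 Gt C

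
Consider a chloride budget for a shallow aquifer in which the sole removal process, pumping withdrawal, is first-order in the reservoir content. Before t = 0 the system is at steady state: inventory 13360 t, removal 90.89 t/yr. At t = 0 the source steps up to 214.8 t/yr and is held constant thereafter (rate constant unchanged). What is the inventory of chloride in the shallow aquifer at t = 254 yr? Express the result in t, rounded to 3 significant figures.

28300 t

τ = M₀/F₀ = 13360/90.89 = 147.0 yr; rate constant k = 1/τ.
New steady state M_∞ = F₁/k = F₁·τ = 214.8 × 147.0 = 31574 t.
M(t) = M_∞ + (M₀ − M_∞)·e^(−t/τ); t/τ = 254/147.0 = 1.728, so e^(−t/τ) = 0.1776.
M(t) = 31574 − 18210 × 0.1776 = 28338 t.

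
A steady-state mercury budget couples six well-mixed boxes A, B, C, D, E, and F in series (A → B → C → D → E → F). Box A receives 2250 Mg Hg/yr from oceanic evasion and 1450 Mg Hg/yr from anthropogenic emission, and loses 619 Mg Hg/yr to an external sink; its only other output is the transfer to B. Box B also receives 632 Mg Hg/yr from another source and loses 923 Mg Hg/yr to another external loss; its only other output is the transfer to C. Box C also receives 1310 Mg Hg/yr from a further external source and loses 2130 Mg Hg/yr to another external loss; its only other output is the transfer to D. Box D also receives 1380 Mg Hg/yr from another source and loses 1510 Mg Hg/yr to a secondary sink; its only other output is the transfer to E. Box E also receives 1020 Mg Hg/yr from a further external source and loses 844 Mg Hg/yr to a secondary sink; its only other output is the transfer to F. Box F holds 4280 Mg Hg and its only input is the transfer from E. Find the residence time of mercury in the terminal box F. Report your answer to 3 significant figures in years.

Box A: F(A→B) = (2250 + 1450) − 619 = 3081.0 Mg Hg/yr.
Box B: F(B→C) = (3081.0 + 632) − 923 = 2790.0 Mg Hg/yr.
Box C: F(C→D) = (2790.0 + 1310) − 2130 = 1970.0 Mg Hg/yr.
Box D: F(D→E) = (1970.0 + 1380) − 1510 = 1840.0 Mg Hg/yr.
Box E: F(E→F) = (1840.0 + 1020) − 844 = 2016.0 Mg Hg/yr.
Box F throughput = its input = 2016.0 Mg Hg/yr; τ = 4280 / 2016.0 = 2.123 yr.

2.12 yr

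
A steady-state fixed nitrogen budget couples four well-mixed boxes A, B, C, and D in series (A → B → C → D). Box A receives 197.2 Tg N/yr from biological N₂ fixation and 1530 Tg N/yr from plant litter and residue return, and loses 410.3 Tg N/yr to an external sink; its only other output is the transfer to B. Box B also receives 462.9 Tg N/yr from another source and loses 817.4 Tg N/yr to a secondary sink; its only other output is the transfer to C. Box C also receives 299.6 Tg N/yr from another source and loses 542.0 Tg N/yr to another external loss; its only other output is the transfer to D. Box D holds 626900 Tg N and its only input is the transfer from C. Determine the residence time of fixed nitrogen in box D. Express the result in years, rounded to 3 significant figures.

871 yr

Box A: F(A→B) = (197.2 + 1530) − 410.3 = 1316.9 Tg N/yr.
Box B: F(B→C) = (1316.9 + 462.9) − 817.4 = 962.40 Tg N/yr.
Box C: F(C→D) = (962.40 + 299.6) − 542.0 = 720.00 Tg N/yr.
Box D throughput = its input = 720.00 Tg N/yr; τ = 626900 / 720.00 = 870.7 yr.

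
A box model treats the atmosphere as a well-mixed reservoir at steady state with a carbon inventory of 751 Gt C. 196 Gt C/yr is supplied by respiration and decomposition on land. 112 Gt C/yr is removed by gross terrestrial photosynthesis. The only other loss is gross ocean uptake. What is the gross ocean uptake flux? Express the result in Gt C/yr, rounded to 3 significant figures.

At steady state ΣF_in = ΣF_out.
ΣF_in = 196.00 Gt C/yr.
Gross ocean uptake flux = ΣF_in − (112) = 196.00 − 112.0 = 84.00 Gt C/yr.

84.0 Gt C/yr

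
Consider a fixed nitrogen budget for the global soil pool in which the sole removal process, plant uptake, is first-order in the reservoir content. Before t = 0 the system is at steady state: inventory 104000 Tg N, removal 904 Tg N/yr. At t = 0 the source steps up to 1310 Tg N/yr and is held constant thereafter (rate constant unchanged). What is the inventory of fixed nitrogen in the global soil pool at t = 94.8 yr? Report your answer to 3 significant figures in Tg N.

130000 Tg N

Residence time τ = M₀/F₀ = 115.0 yr. The eventual steady state is M_∞ = M₀·(F₁/F₀) = 104000 × 1310/904 = 150710 Tg N.
The anomaly ΔM(t) = M(t) − M_∞ decays as ΔM₀·e^(−t/τ) with ΔM₀ = 104000 − 150710 = −46710 Tg N.
At t = 94.8 yr, e^(−t/τ) = e^(−0.8240) = 0.4387, so ΔM = −20490 Tg N and M = 150710 − 20490 = 130220 Tg N.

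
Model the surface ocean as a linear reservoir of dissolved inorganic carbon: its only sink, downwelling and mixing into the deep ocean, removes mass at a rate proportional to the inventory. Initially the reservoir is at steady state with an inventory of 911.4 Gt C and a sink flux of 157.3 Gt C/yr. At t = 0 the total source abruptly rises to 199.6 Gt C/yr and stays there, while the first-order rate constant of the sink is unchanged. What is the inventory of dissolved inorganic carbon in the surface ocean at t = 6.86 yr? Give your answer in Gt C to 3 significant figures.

1080 Gt C

The sink rate constant is k = F₀/M₀ = 157.3/911.4 = 0.1726 yr⁻¹.
Solving dM/dt = F₁ − kM with M(0) = M₀ gives M(t) = F₁/k + (M₀ − F₁/k)·e^(−kt).
F₁/k = 199.6/0.1726 = 1156.5 Gt C; kt = 0.1726 × 6.86 = 1.184, e^(−kt) = 0.3061.
M(6.86) = 1156.5 + (911.4 − 1156.5) × 0.3061 = 1156.5 − 75.01 = 1081.5 Gt C.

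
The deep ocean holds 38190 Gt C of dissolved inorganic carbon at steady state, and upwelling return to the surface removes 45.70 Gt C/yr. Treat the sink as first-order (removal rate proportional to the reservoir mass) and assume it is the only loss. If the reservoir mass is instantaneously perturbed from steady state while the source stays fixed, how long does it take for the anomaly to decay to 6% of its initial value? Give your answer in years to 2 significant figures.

For a linear reservoir the anomaly decays as exp(−t/τ) with τ = M/F = 38190/45.70 = 835.7 yr.
exp(−t/τ) = 0.06 ⇒ t = −τ ln(0.06) = 835.7 × 2.813 = 2351 yr.

2400 yr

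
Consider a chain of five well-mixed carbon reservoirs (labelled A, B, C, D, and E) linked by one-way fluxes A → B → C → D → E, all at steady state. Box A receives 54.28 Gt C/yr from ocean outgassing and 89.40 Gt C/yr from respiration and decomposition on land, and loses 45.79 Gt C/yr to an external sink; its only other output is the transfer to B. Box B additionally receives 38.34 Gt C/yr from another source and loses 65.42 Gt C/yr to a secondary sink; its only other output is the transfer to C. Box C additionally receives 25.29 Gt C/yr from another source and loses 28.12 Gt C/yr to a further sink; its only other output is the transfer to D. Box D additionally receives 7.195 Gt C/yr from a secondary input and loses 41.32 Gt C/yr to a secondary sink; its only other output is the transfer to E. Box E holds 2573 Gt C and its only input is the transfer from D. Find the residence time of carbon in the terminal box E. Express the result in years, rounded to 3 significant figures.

76.0 yr

Box A: F(A→B) = (54.28 + 89.40) − 45.79 = 97.890 Gt C/yr.
Box B: F(B→C) = (97.890 + 38.34) − 65.42 = 70.810 Gt C/yr.
Box C: F(C→D) = (70.810 + 25.29) − 28.12 = 67.980 Gt C/yr.
Box D: F(D→E) = (67.980 + 7.195) − 41.32 = 33.855 Gt C/yr.
Box E throughput = its input = 33.855 Gt C/yr; τ = 2573 / 33.855 = 76.00 yr.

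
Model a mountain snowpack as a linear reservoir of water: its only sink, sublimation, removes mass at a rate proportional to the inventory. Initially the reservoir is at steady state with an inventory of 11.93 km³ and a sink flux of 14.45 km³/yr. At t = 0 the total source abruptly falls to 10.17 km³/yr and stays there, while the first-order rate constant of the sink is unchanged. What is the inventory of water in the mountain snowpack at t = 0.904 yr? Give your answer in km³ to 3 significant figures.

Residence time τ = M₀/F₀ = 0.8256 yr. The eventual steady state is M_∞ = M₀·(F₁/F₀) = 11.93 × 10.17/14.45 = 8.3964 km³.
The anomaly ΔM(t) = M(t) − M_∞ decays as ΔM₀·e^(−t/τ) with ΔM₀ = 11.93 − 8.3964 = 3.534 km³.
At t = 0.904 yr, e^(−t/τ) = e^(−1.095) = 0.3346, so ΔM = 1.182 km³ and M = 8.3964 + 1.182 = 9.5786 km³.

9.58 km³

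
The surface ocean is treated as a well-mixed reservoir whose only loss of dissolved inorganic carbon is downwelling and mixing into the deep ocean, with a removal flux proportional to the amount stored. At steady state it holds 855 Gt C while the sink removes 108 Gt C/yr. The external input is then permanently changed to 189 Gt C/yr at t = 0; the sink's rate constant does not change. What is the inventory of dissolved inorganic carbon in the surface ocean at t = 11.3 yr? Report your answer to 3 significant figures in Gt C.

τ = M₀/F₀ = 855/108 = 7.917 yr; rate constant k = 1/τ.
New steady state M_∞ = F₁/k = F₁·τ = 189 × 7.917 = 1496.2 Gt C.
M(t) = M_∞ + (M₀ − M_∞)·e^(−t/τ); t/τ = 11.3/7.917 = 1.427, so e^(−t/τ) = 0.2399.
M(t) = 1496.2 − 641.2 × 0.2399 = 1342.4 Gt C.

1340 Gt C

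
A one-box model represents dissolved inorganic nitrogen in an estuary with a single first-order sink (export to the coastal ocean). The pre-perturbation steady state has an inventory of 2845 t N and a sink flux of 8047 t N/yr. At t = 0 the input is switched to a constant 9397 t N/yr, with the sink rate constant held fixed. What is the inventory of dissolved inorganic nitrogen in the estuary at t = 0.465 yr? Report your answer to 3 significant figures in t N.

τ = M₀/F₀ = 2845/8047 = 0.3535 yr; rate constant k = 1/τ.
New steady state M_∞ = F₁/k = F₁·τ = 9397 × 0.3535 = 3322.3 t N.
M(t) = M_∞ + (M₀ − M_∞)·e^(−t/τ); t/τ = 0.465/0.3535 = 1.315, so e^(−t/τ) = 0.2684.
M(t) = 3322.3 − 477.3 × 0.2684 = 3194.2 t N.

3190 t N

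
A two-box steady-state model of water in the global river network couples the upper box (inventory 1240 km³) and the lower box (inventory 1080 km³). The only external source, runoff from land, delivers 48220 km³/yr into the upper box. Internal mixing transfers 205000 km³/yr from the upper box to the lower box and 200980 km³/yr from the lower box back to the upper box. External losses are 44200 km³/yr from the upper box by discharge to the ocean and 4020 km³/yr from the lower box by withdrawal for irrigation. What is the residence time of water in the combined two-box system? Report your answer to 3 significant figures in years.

Treat the two boxes together as one reservoir: the mixing fluxes between them are internal recycling, so τ = ΣM / Σ(external losses).
M_total = 1240 + 1080 = 2320.0 km³.
ΣF_external_out = 44200 + 4020 = 48220 km³/yr.
τ = M_total / ΣF_ext = 2320.0 / 48220 = 0.04811 yr.

0.0481 yr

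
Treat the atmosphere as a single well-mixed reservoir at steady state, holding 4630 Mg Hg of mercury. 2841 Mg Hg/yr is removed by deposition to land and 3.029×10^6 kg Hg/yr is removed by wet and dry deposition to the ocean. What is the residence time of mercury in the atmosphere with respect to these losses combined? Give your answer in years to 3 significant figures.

Convert the wet and dry deposition to the ocean flux: 3.029×10^6 kg Hg/yr = 3029 Mg Hg/yr.
Total removal = 2841 + 3029 = 5870.0 Mg Hg/yr.
τ = M / ΣF_out = 4630 / 5870.0 = 0.7888 yr.

0.789 yr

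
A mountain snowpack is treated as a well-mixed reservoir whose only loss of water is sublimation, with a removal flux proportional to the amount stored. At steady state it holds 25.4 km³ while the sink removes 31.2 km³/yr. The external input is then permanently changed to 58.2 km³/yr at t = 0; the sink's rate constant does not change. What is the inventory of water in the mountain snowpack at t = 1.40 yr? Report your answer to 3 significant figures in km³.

Residence time τ = M₀/F₀ = 0.8141 yr. The eventual steady state is M_∞ = M₀·(F₁/F₀) = 25.4 × 58.2/31.2 = 47.381 km³.
The anomaly ΔM(t) = M(t) − M_∞ decays as ΔM₀·e^(−t/τ) with ΔM₀ = 25.4 − 47.381 = −21.98 km³.
At t = 1.40 yr, e^(−t/τ) = e^(−1.720) = 0.1791, so ΔM = −3.937 km³ and M = 47.381 − 3.937 = 43.444 km³.

43.4 km³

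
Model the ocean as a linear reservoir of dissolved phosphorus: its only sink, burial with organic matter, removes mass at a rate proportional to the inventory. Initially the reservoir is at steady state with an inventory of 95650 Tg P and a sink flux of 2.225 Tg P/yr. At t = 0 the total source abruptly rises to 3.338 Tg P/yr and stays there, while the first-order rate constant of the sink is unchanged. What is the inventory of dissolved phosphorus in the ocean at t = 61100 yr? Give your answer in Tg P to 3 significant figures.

The sink rate constant is k = F₀/M₀ = 2.225/95650 = 2.326×10^-5 yr⁻¹.
Solving dM/dt = F₁ − kM with M(0) = M₀ gives M(t) = F₁/k + (M₀ − F₁/k)·e^(−kt).
F₁/k = 3.338/2.326×10^-5 = 143500 Tg P; kt = 2.326×10^-5 × 61100 = 1.421, e^(−kt) = 0.2414.
M(61100) = 143500 + (95650 − 143500) × 0.2414 = 143500 − 11550 = 131950 Tg P.

132000 Tg P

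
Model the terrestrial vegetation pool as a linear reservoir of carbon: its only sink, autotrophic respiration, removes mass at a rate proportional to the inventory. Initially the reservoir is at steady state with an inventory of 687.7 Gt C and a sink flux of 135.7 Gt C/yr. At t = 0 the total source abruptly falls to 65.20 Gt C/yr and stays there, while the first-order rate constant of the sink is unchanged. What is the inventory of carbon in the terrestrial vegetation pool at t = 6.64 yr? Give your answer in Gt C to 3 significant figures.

427 Gt C

Residence time τ = M₀/F₀ = 5.068 yr. The eventual steady state is M_∞ = M₀·(F₁/F₀) = 687.7 × 65.20/135.7 = 330.42 Gt C.
The anomaly ΔM(t) = M(t) − M_∞ decays as ΔM₀·e^(−t/τ) with ΔM₀ = 687.7 − 330.42 = 357.3 Gt C.
At t = 6.64 yr, e^(−t/τ) = e^(−1.310) = 0.2698, so ΔM = 96.38 Gt C and M = 330.42 + 96.38 = 426.80 Gt C.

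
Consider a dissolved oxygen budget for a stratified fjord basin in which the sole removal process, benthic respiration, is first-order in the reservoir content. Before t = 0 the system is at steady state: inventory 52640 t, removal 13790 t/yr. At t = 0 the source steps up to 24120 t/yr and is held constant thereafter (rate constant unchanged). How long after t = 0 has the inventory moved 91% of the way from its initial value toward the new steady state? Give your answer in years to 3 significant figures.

9.19 yr

τ = M₀/F₀ = 52640/13790 = 3.817 yr.
The remaining gap fraction is e^(−t/τ); 91% covered ⇒ e^(−t/τ) = 0.0900.
t = −τ ln(0.0900) = 3.817 × 2.408 = 9.192 yr.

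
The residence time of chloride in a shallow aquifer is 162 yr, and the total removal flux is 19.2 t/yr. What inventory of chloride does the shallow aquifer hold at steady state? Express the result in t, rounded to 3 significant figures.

3110 t

τ = M/F ⇒ M = τ × F = 162 × 19.2 = 3110 t.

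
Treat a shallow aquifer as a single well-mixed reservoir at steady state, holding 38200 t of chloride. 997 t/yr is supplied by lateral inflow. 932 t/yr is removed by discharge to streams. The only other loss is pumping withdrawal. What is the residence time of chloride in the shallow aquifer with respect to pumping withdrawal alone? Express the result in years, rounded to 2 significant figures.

590 yr

At steady state ΣF_in = ΣF_out.
ΣF_in = 997.00 t/yr.
Pumping withdrawal flux = ΣF_in − (932) = 997.00 − 932.0 = 65.00 t/yr.
τ = M / F = 38200 / 65.00 = 587.7 yr.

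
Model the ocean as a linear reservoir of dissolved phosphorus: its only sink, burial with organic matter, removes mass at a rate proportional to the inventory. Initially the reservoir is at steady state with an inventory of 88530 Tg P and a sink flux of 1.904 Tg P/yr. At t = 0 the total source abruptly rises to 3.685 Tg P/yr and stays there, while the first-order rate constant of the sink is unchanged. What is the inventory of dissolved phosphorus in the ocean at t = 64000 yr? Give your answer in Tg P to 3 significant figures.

150000 Tg P

τ = M₀/F₀ = 88530/1.904 = 46500 yr; rate constant k = 1/τ.
New steady state M_∞ = F₁/k = F₁·τ = 3.685 × 46500 = 171340 Tg P.
M(t) = M_∞ + (M₀ − M_∞)·e^(−t/τ); t/τ = 64000/46500 = 1.376, so e^(−t/τ) = 0.2525.
M(t) = 171340 − 82810 × 0.2525 = 150430 Tg P.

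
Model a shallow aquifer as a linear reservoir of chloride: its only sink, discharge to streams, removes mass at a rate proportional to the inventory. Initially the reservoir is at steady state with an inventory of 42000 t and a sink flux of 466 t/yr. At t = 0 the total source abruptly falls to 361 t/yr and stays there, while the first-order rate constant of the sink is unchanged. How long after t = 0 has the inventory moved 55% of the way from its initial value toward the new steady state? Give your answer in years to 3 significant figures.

72.0 yr

τ = M₀/F₀ = 42000/466 = 90.13 yr.
The remaining gap fraction is e^(−t/τ); 55% covered ⇒ e^(−t/τ) = 0.450.
t = −τ ln(0.450) = 90.13 × 0.7985 = 71.97 yr.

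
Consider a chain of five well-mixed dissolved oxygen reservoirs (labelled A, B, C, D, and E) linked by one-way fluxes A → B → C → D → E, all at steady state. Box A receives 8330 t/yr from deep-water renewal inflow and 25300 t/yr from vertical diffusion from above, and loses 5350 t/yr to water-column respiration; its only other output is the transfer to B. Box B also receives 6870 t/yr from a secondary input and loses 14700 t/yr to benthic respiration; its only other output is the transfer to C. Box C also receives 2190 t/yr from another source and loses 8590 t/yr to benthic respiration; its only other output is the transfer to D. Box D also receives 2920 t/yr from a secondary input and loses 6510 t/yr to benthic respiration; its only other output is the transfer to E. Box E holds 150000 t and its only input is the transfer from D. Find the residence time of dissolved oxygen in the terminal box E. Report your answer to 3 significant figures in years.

Box A: F(A→B) = (8330 + 25300) − 5350 = 28280 t/yr.
Box B: F(B→C) = (28280 + 6870) − 14700 = 20450 t/yr.
Box C: F(C→D) = (20450 + 2190) − 8590 = 14050 t/yr.
Box D: F(D→E) = (14050 + 2920) − 6510 = 10460 t/yr.
Box E throughput = its input = 10460 t/yr; τ = 150000 / 10460 = 14.34 yr.

14.3 yr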